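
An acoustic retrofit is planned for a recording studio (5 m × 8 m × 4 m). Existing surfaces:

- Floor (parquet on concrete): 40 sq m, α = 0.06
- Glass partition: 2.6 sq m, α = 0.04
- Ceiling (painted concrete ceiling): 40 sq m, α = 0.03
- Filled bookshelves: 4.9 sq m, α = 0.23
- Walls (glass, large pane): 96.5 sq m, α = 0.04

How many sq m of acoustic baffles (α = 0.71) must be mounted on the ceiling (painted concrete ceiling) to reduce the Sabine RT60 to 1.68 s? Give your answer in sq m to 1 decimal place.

Total absorption A₁ = 40*0.06 + 2.6*0.04 + 40*0.03 + 4.9*0.23 + 96.5*0.04
  = 2.400 + 0.104 + 1.200 + 1.127 + 3.860 = 8.691 sq m sabins.
V = 160 m³. Target absorption A₂ = 0.161 × 160 / 1.68 = 15.333 sabins.
ΔA needed = 15.333 − 8.691 = 6.642 sabins.
Each sq m of panel replacing the ceiling (painted concrete ceiling) adds (0.71 − 0.03) = 0.68 sabins.
Area = ΔA/Δα = 6.642/0.68 = 9.8 sq m.

9.8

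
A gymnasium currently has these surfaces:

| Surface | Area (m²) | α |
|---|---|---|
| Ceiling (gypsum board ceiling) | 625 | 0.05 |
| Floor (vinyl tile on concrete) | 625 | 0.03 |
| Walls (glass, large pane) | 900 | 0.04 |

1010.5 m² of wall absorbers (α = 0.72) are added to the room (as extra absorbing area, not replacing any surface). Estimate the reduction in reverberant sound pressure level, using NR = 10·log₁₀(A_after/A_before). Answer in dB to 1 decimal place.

9.8 dB

Total absorption A_before = 625*0.05 + 625*0.03 + 900*0.04
  = 31.250 + 18.750 + 36.000 = 86.000 m² sabins.
Treatment contributes 1010.5·0.72 = 727.560 sabins.
New total A_after = 813.560 sabins.
NR = 10·log₁₀(813.560/86.000) = 9.8 dB.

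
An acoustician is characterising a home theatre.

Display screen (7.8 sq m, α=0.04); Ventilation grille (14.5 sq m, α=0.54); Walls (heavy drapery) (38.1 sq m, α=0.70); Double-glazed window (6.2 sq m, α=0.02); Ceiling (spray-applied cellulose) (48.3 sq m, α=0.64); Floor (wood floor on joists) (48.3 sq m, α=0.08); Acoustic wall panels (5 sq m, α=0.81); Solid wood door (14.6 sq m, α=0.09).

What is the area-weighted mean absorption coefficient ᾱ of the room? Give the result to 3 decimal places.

S = Σ Sᵢ = 7.8 + 14.5 + 38.1 + 6.2 + 48.3 + 48.3 + 5 + 14.6 = 182.8 sq m.
Weighted sum Σ Sα = 75.076.
ᾱ = 75.076 / 182.8 = 0.411.

0.411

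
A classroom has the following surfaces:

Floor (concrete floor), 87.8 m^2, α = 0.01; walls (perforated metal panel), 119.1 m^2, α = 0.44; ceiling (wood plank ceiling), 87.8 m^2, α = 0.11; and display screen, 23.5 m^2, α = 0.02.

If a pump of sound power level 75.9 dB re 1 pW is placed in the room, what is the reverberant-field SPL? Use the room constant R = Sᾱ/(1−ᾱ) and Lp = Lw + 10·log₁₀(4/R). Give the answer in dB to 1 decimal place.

A = 63.410 sabins; S = 318.2 m^2.
ᾱ = 63.410/318.2 = 0.1993; R = Sᾱ/(1−ᾱ) = 63.410/(1−0.1993) = 79.193 m^2.
Lp = 75.9 + 10·log₁₀(4/79.193) = 75.9 + (-12.97) = 62.9 dB.

62.9 dB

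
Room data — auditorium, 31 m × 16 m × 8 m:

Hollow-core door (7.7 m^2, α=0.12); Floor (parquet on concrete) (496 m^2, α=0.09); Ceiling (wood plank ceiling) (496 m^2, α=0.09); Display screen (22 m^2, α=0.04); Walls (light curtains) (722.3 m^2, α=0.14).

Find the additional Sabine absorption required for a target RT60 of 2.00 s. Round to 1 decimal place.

127.2 sabins

Equivalent absorption area: A₁ = 7.7*0.12 + 496*0.09 + 496*0.09 + 22*0.04 + 722.3*0.14 = 192.206 m^2.
Target A₂ = 0.161·3968/2.00 = 319.424 sabins (V = 3968 m³).
Additional absorption ΔA = 319.424 − 192.206 = 127.2 sabins.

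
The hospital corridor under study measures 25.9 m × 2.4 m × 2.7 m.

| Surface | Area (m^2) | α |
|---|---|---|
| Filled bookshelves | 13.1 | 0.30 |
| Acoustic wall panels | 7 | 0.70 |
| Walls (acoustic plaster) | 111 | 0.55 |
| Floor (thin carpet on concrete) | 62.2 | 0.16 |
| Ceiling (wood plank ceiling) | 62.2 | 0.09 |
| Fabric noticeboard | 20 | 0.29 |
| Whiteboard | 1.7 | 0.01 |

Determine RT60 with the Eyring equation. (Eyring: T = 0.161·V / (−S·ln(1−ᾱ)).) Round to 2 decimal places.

S = Σ Sᵢ = 277.2 m^2.
Σ(Sᵢαᵢ) = 13.1·0.30 + 7·0.70 + 111·0.55 + 62.2·0.16 + 62.2·0.09 + 20·0.29 + 1.7·0.01 = 91.247.
ᾱ = 91.247 / 277.2 = 0.3292.
Eyring denominator: −S ln(1−ᾱ) = 110.682.
V = 25.9 × 2.4 × 2.7 = 167.832 m³.
T = 0.161·V/[−S·ln(1−ᾱ)] = 0.161·167.832/110.682 = 0.24 s.

0.24 s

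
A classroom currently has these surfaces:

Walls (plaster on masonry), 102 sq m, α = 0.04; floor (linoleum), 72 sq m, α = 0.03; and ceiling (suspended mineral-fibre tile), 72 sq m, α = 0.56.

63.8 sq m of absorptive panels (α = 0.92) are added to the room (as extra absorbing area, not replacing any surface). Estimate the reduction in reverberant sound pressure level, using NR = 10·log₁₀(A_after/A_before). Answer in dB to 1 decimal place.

Total absorption A_before = 102·0.04 + 72·0.03 + 72·0.56
  = 4.080 + 2.160 + 40.320 = 46.560 sq m sabins.
Treatment contributes 63.8·0.92 = 58.696 sabins.
New total A_after = 105.256 sabins.
NR = 10·log₁₀(105.256/46.560) = 3.5 dB.

3.5 dB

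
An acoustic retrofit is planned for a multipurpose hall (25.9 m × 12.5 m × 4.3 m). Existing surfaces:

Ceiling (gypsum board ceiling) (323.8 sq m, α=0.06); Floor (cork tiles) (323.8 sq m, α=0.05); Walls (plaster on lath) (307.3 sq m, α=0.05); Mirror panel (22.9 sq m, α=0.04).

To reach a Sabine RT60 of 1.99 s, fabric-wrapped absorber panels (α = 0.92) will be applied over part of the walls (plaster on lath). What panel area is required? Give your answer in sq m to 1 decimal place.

69.8

Summing Sᵢαᵢ: 19.428 + 16.190 + 15.365 + 0.916 → A₁ = 51.899 sabins.
Required A₂ = 0.161·1392.125/1.99 = 112.629 sabins.
ΔA needed = 112.629 − 51.899 = 60.730 sabins.
Net gain per sq m: Δα = 0.92 − 0.05 = 0.87.
Panel area = 60.730 / 0.87 = 69.8 sq m.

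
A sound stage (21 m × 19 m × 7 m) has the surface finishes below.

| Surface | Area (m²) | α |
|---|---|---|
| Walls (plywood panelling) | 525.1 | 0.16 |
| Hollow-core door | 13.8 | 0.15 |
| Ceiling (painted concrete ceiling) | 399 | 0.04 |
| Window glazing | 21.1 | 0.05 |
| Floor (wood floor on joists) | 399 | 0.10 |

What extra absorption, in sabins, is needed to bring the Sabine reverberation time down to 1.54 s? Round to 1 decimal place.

Summing Sᵢαᵢ: 84.016 + 2.070 + 15.960 + 1.055 + 39.900 → A₁ = 143.001 sabins.
V = 2793 m³. Required absorption A₂ = 0.161 × 2793 / 1.54 = 291.995 sabins.
ΔA = A₂ − A₁ = 291.995 − 143.001 = 149.0 sabins.

149.0 sabins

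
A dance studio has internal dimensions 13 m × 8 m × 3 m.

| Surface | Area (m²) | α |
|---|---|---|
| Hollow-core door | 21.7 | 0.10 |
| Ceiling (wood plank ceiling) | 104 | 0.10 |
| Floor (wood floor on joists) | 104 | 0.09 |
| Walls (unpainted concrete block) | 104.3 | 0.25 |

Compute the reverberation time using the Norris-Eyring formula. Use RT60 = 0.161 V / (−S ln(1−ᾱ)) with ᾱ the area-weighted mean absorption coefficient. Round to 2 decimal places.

Total surface area S = 21.7 + 104 + 104 + 104.3 = 334.0 m².
Absorption A = 21.7×0.10 + 104×0.10 + 104×0.09 + 104.3×0.25 = 48.005 sabins.
Mean coefficient ᾱ = A/S = 0.1437.
−S·ln(1−ᾱ) = −334.0 × ln(1 − 0.1437) = 51.815.
V = 13 × 8 × 3 = 312 m³.
T = 0.161·V/[−S·ln(1−ᾱ)] = 0.161·312/51.815 = 0.97 s.

0.97 seconds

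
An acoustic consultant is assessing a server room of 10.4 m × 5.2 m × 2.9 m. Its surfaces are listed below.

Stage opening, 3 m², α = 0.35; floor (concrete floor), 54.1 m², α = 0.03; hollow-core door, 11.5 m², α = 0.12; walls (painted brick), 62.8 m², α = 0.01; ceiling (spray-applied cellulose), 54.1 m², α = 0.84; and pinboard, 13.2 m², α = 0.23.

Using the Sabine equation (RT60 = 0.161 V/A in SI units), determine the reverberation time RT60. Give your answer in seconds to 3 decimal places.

Total absorption A = 3*0.35 + 54.1*0.03 + 11.5*0.12 + 62.8*0.01 + 54.1*0.84 + 13.2*0.23
  = 1.050 + 1.623 + 1.380 + 0.628 + 45.444 + 3.036 = 53.161 m² sabins.
Volume V = 10.4 × 5.2 × 2.9 = 156.832 m³.
T = 0.161 V/A = 0.161·156.832/53.161 = 0.475 s.

0.475 s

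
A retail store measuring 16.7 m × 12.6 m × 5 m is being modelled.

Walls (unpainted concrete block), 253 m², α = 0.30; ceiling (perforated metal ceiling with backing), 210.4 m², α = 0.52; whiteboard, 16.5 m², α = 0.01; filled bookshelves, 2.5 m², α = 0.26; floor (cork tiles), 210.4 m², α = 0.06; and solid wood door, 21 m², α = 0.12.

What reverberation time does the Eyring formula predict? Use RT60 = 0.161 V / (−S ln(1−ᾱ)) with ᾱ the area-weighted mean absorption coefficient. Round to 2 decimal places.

Total surface area S = 253 + 210.4 + 16.5 + 2.5 + 210.4 + 21 = 713.8 m².
Σ(Sᵢαᵢ) = 253·0.30 + 210.4·0.52 + 16.5·0.01 + 2.5·0.26 + 210.4·0.06 + 21·0.12 = 201.267.
ᾱ = 201.267 / 713.8 = 0.2820.
−S·ln(1−ᾱ) = −713.8 × ln(1 − 0.2820) = 236.472.
V = 16.7 × 12.6 × 5 = 1052.1 m³.
RT60 = 0.161 × 1052.1 / 236.472 = 0.72 s.

0.72 s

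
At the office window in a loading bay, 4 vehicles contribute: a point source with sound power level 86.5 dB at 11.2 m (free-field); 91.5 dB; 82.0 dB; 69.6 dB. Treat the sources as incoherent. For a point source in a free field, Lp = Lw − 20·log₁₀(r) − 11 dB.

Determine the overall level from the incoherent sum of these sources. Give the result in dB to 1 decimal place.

Source at 11.2 m: Lp = 86.5 − 20·log₁₀(11.2) − 11 = 54.5 dB.
Σ 10^(Lᵢ/10) = 1.58e+09.
Back to dB: 10·log₁₀ Σ = 92.0 dB.

92.0 dB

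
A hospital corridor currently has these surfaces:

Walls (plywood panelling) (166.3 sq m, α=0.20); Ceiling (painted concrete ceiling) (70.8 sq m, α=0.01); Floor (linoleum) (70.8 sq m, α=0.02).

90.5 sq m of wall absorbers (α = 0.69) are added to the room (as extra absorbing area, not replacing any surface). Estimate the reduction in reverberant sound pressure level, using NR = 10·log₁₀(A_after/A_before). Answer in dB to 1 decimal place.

4.4 dB

A_before = Σ Sᵢαᵢ = 166.3*0.20 + 70.8*0.01 + 70.8*0.02 = 35.384 sabins.
Treatment contributes 90.5·0.69 = 62.445 sabins.
New total A_after = 97.829 sabins.
Reduction = 10 log₁₀(A_after/A_before) = 10 log₁₀(2.7648) = 4.4 dB.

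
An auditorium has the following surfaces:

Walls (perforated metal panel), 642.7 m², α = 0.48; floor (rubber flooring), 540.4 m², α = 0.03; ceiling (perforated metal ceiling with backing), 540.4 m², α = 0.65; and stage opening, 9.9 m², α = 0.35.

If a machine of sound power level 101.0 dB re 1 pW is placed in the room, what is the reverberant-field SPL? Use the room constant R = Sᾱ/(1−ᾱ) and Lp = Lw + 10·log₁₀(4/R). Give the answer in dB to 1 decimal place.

Σ(Sᵢαᵢ) = 642.7·0.48 + 540.4·0.03 + 540.4·0.65 + 9.9·0.35 = 679.433; total area S = 1733.4 m².
ᾱ = 679.433/1733.4 = 0.3920; R = Sᾱ/(1−ᾱ) = 679.433/(1−0.3920) = 1117.488 m².
Lp = 101.0 + 10·log₁₀(4/1117.488) = 101.0 + (-24.46) = 76.5 dB.

76.5 dB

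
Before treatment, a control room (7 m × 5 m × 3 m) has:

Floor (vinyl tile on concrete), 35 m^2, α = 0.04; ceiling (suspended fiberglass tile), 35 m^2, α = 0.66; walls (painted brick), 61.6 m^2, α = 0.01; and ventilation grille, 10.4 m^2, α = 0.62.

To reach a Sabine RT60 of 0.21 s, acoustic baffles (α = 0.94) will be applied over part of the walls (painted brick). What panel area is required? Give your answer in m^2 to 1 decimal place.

Summing Sᵢαᵢ: 1.400 + 23.100 + 0.616 + 6.448 → A₁ = 31.564 sabins.
V = 105 m³. Target absorption A₂ = 0.161 × 105 / 0.21 = 80.500 sabins.
Absorption to add: 80.500 − 31.564 = 48.936 sabins.
Net gain per m^2: Δα = 0.94 − 0.01 = 0.93.
Panel area = 48.936 / 0.93 = 52.6 m^2.

52.6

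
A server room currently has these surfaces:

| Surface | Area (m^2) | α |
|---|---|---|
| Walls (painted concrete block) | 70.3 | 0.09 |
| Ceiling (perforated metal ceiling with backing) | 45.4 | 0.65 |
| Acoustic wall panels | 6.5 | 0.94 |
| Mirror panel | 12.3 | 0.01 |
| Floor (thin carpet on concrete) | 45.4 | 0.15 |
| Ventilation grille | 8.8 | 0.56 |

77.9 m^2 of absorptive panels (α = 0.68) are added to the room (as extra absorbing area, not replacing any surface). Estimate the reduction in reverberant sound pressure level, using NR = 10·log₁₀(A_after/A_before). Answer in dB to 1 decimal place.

3.0 dB

A_before = Σ Sᵢαᵢ = 70.3×0.09 + 45.4×0.65 + 6.5×0.94 + 12.3×0.01 + 45.4×0.15 + 8.8×0.56 = 53.808 sabins.
Added absorption = 77.9 × 0.68 = 52.972 sabins.
New total A_after = 106.780 sabins.
Reduction = 10 log₁₀(A_after/A_before) = 10 log₁₀(1.9845) = 3.0 dB.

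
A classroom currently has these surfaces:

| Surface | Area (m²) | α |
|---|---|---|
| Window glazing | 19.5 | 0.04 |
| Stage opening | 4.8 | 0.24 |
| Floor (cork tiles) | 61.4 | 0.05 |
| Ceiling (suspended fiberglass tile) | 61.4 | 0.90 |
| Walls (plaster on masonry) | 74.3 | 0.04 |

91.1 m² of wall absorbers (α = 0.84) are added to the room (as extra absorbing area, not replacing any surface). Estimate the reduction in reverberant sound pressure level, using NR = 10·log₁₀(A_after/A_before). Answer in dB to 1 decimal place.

A_before = Σ Sᵢαᵢ = 19.5·0.04 + 4.8·0.24 + 61.4·0.05 + 61.4·0.90 + 74.3·0.04 = 63.234 sabins.
Added absorption = 91.1 × 0.84 = 76.524 sabins.
A_after = 63.234 + 76.524 = 139.758 sabins.
Reduction = 10 log₁₀(A_after/A_before) = 10 log₁₀(2.2102) = 3.4 dB.

3.4 dB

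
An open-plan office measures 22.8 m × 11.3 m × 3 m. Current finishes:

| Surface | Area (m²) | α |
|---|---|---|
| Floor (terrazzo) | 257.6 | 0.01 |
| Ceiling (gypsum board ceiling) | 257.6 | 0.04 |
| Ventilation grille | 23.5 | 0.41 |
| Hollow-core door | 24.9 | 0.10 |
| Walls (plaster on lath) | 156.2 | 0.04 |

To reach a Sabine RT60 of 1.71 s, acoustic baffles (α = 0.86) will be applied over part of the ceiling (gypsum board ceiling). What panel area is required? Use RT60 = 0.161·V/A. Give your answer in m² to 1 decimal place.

50.6

Equivalent absorption area: A₁ = 257.6×0.01 + 257.6×0.04 + 23.5×0.41 + 24.9×0.10 + 156.2×0.04 = 31.253 m².
Required A₂ = 0.161·772.92/1.71 = 72.772 sabins.
Absorption to add: 72.772 − 31.253 = 41.519 sabins.
Net gain per m²: Δα = 0.86 − 0.04 = 0.82.
Panel area = 41.519 / 0.82 = 50.6 m².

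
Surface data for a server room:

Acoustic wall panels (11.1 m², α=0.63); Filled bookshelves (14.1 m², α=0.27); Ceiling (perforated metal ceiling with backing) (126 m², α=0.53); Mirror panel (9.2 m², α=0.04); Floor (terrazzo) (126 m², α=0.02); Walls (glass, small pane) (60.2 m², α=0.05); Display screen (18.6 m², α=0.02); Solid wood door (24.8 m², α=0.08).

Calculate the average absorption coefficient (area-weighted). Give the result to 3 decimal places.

0.220

S = Σ Sᵢ = 11.1 + 14.1 + 126 + 9.2 + 126 + 60.2 + 18.6 + 24.8 = 390.0 m².
A = 11.1×0.63 + 14.1×0.27 + 126×0.53 + 9.2×0.04 + 126×0.02 + 60.2×0.05 + 18.6×0.02 + 24.8×0.08 = 85.834 sabins.
ᾱ = A/S = 0.220.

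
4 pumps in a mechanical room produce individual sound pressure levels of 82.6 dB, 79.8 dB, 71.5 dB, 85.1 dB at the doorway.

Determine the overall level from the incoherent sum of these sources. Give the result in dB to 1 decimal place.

87.9 dB

Converting to relative power and adding: 10^(82.6/10) + 10^(79.8/10) + 10^(71.5/10) + 10^(85.1/10) = 6.152e+08.
Combined level = 10 log₁₀(6.152e+08) = 87.9 dB.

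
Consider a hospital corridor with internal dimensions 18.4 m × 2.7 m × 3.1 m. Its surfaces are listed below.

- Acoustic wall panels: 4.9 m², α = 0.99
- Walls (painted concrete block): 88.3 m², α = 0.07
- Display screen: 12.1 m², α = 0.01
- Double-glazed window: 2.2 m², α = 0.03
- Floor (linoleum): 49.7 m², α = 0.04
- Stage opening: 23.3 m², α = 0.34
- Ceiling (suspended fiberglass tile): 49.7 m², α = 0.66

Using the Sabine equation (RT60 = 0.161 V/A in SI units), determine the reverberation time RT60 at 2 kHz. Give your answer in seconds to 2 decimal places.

0.46 s

Equivalent absorption area: A = 4.9×0.99 + 88.3×0.07 + 12.1×0.01 + 2.2×0.03 + 49.7×0.04 + 23.3×0.34 + 49.7×0.66 = 53.931 m².
Room volume: 154.008 m³.
Sabine: RT60 = 0.161 × 154.008 / 53.931 = 0.46 s.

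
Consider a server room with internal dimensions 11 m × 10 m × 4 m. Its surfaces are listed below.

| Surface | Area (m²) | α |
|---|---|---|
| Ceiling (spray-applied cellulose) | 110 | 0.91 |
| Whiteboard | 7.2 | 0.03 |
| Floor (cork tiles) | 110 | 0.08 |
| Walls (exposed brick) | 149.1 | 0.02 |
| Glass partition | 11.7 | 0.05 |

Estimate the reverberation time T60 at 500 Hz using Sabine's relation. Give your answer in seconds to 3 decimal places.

Equivalent absorption area: A = 110·0.91 + 7.2·0.03 + 110·0.08 + 149.1·0.02 + 11.7·0.05 = 112.683 m².
Room volume: 440 m³.
RT60 = 0.161 · V / A = 0.161 × 440 / 112.683 = 0.629 s.

0.629 seconds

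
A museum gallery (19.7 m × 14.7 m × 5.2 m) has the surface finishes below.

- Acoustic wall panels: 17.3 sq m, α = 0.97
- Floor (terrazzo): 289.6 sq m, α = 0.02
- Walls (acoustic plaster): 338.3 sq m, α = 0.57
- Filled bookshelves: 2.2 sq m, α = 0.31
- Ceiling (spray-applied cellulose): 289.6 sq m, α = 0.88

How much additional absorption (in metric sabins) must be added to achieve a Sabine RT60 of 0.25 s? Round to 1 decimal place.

498.8 sabins

A₁ = Σ Sᵢαᵢ = 17.3·0.97 + 289.6·0.02 + 338.3·0.57 + 2.2·0.31 + 289.6·0.88 = 470.934 sabins.
For T = 0.25 s, need A₂ = 0.161·V/T = 0.161·1505.868/0.25 = 969.779 sabins.
Shortfall: 969.779 − 470.934 = 498.8 sabins.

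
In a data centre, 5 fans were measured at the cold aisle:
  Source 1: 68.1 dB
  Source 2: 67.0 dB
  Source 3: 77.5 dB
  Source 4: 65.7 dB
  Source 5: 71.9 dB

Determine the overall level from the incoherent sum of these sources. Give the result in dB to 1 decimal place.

79.4 dB

Converting to relative power and adding: 10^(68.1/10) + 10^(67.0/10) + 10^(77.5/10) + 10^(65.7/10) + 10^(71.9/10) = 8.691e+07.
Combined level = 10 log₁₀(8.691e+07) = 79.4 dB.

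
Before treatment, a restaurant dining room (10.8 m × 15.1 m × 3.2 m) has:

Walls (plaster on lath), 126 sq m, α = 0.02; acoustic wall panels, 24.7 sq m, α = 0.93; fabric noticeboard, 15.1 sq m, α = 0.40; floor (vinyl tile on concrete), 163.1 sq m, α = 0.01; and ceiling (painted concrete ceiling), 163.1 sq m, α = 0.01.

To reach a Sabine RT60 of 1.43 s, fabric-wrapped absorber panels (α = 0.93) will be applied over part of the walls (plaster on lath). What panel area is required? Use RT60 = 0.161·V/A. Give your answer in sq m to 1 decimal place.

Summing Sᵢαᵢ: 2.520 + 22.971 + 6.040 + 1.631 + 1.631 → A₁ = 34.793 sabins.
Required A₂ = 0.161·521.856/1.43 = 58.754 sabins.
Absorption to add: 58.754 − 34.793 = 23.961 sabins.
Net gain per sq m: Δα = 0.93 − 0.02 = 0.91.
Area = ΔA/Δα = 23.961/0.91 = 26.3 sq m.

26.3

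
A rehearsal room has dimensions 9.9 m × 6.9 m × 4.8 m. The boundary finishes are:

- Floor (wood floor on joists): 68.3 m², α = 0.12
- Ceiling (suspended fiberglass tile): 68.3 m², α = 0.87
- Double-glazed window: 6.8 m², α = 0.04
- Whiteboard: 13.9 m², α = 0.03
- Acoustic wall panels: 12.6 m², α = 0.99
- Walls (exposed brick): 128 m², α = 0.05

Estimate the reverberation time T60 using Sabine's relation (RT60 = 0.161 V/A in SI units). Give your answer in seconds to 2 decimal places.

Summing Sᵢαᵢ: 8.196 + 59.421 + 0.272 + 0.417 + 12.474 + 6.400 → A = 87.180 sabins.
Volume V = 9.9 × 6.9 × 4.8 = 327.888 m³.
Sabine: RT60 = 0.161 × 327.888 / 87.180 = 0.61 s.

0.61 s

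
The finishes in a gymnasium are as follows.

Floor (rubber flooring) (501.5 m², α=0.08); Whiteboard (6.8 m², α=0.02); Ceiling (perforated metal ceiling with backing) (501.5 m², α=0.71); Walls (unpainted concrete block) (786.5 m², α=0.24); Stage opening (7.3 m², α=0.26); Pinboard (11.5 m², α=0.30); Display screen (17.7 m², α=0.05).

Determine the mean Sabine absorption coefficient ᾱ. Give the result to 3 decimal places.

S = Σ Sᵢ = 501.5 + 6.8 + 501.5 + 786.5 + 7.3 + 11.5 + 17.7 = 1832.8 m².
Weighted sum Σ Sα = 591.314.
ᾱ = A/S = 0.323.

0.323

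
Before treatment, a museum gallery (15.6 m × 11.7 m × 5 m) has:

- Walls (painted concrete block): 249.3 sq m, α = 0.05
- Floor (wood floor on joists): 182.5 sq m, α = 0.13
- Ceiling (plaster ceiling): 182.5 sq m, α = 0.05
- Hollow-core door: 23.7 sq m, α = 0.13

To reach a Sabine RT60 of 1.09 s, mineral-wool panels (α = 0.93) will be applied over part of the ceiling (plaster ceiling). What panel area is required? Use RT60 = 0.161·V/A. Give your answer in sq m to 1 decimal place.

Equivalent absorption area: A₁ = 249.3*0.05 + 182.5*0.13 + 182.5*0.05 + 23.7*0.13 = 48.396 sq m.
V = 912.6 m³. Target absorption A₂ = 0.161 × 912.6 / 1.09 = 134.797 sabins.
Absorption to add: 134.797 − 48.396 = 86.401 sabins.
Net gain per sq m: Δα = 0.93 − 0.05 = 0.88.
Area = ΔA/Δα = 86.401/0.88 = 98.2 sq m.

98.2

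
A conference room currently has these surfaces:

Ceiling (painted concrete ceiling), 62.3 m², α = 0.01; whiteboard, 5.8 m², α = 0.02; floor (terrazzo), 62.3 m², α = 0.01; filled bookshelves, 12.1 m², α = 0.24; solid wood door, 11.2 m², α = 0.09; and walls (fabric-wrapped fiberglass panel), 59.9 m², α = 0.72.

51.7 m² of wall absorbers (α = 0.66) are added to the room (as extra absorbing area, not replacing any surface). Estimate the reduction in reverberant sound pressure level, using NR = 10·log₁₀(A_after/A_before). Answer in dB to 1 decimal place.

2.3 dB

Summing Sᵢαᵢ: 0.623 + 0.116 + 0.623 + 2.904 + 1.008 + 43.128 → A_before = 48.402 sabins.
Added absorption = 51.7 × 0.66 = 34.122 sabins.
A_after = 48.402 + 34.122 = 82.524 sabins.
Reduction = 10 log₁₀(A_after/A_before) = 10 log₁₀(1.7050) = 2.3 dB.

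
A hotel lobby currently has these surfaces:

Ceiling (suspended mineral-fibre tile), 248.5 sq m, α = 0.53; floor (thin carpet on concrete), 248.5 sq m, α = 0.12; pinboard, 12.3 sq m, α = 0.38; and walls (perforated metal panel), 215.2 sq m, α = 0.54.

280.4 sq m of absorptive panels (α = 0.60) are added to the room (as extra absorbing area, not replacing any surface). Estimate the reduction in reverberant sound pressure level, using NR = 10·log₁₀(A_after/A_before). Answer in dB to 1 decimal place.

2.0 dB

Total absorption A_before = 248.5·0.53 + 248.5·0.12 + 12.3·0.38 + 215.2·0.54
  = 131.705 + 29.820 + 4.674 + 116.208 = 282.407 sq m sabins.
Treatment contributes 280.4·0.60 = 168.240 sabins.
A_after = 282.407 + 168.240 = 450.647 sabins.
Reduction = 10 log₁₀(A_after/A_before) = 10 log₁₀(1.5957) = 2.0 dB.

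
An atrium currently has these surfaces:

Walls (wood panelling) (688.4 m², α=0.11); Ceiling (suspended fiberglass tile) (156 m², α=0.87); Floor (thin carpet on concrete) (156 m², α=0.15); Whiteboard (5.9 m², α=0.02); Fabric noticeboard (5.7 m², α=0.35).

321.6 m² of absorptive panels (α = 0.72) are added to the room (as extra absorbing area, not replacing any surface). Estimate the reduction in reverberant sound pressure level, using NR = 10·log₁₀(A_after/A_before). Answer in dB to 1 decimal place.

Equivalent absorption area: A_before = 688.4×0.11 + 156×0.87 + 156×0.15 + 5.9×0.02 + 5.7×0.35 = 236.957 m².
Treatment contributes 321.6·0.72 = 231.552 sabins.
A_after = 236.957 + 231.552 = 468.509 sabins.
NR = 10·log₁₀(468.509/236.957) = 3.0 dB.

3.0 dB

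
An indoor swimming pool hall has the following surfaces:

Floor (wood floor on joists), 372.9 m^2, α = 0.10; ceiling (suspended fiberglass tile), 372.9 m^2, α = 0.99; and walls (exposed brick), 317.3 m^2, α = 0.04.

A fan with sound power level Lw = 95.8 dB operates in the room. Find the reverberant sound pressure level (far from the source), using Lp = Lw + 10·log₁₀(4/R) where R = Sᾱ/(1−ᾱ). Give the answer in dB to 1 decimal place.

73.4 dB

Σ(Sᵢαᵢ) = 372.9×0.10 + 372.9×0.99 + 317.3×0.04 = 419.153; total area S = 1063.1 m^2.
ᾱ = 419.153/1063.1 = 0.3943; R = Sᾱ/(1−ᾱ) = 419.153/(1−0.3943) = 692.014 m^2.
Lp = Lw + 10 log₁₀(4/R) = 95.8 -22.38 = 73.4 dB.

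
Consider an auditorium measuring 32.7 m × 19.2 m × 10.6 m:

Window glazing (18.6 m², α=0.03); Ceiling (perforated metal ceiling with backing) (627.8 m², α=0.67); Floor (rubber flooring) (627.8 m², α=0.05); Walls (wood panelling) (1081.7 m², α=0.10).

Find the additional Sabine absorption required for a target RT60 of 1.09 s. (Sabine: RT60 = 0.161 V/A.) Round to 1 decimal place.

Equivalent absorption area: A₁ = 18.6·0.03 + 627.8·0.67 + 627.8·0.05 + 1081.7·0.10 = 560.744 m².
V = 6655.104 m³. Required absorption A₂ = 0.161 × 6655.104 / 1.09 = 983.002 sabins.
Additional absorption ΔA = 983.002 − 560.744 = 422.3 sabins.

422.3 sabins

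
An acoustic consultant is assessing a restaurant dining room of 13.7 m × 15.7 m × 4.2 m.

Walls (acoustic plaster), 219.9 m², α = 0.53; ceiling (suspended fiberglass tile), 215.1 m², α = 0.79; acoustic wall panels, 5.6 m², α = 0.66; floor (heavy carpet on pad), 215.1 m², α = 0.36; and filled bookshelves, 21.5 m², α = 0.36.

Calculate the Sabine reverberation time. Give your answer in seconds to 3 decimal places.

Equivalent absorption area: A = 219.9×0.53 + 215.1×0.79 + 5.6×0.66 + 215.1×0.36 + 21.5×0.36 = 375.348 m².
Volume V = 13.7 × 15.7 × 4.2 = 903.378 m³.
T = 0.161 V/A = 0.161·903.378/375.348 = 0.387 s.

0.387 s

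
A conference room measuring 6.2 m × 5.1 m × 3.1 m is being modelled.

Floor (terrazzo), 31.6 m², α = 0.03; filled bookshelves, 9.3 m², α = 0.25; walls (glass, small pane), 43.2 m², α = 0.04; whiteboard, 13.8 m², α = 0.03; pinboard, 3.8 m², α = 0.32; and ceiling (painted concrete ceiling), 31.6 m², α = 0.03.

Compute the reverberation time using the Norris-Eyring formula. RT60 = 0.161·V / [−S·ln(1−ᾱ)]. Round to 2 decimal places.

S = Σ Sᵢ = 133.3 m².
Σ(Sᵢαᵢ) = 31.6·0.03 + 9.3·0.25 + 43.2·0.04 + 13.8·0.03 + 3.8·0.32 + 31.6·0.03 = 7.579.
ᾱ = 7.579 / 133.3 = 0.0569.
Eyring denominator: −S ln(1−ᾱ) = 7.809.
V = 6.2 × 5.1 × 3.1 = 98.022 m³.
T = 0.161·V/[−S·ln(1−ᾱ)] = 0.161·98.022/7.809 = 2.02 s.

2.02 s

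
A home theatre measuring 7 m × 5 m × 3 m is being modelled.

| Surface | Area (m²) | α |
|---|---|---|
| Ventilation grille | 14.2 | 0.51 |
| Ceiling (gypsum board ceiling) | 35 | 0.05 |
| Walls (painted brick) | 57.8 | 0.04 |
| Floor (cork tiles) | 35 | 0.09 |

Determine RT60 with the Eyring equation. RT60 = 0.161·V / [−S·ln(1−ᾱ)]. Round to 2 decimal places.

1.11 sec

Total surface area S = 14.2 + 35 + 57.8 + 35 = 142.0 m².
Absorption A = 14.2×0.51 + 35×0.05 + 57.8×0.04 + 35×0.09 = 14.454 sabins.
Mean coefficient ᾱ = A/S = 0.1018.
−S·ln(1−ᾱ) = −142.0 × ln(1 − 0.1018) = 15.245.
V = 7 × 5 × 3 = 105 m³.
T = 0.161·V/[−S·ln(1−ᾱ)] = 0.161·105/15.245 = 1.11 s.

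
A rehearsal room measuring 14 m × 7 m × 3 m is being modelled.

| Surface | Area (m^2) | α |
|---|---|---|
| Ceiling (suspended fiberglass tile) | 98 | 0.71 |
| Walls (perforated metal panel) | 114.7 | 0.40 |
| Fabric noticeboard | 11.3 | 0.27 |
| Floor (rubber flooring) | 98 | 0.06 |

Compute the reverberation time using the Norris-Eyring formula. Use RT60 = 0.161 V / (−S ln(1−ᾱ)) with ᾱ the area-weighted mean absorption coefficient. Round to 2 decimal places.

S = Σ Sᵢ = 322.0 m^2.
Absorption A = 98×0.71 + 114.7×0.40 + 11.3×0.27 + 98×0.06 = 124.391 sabins.
Mean coefficient ᾱ = A/S = 0.3863.
−S·ln(1−ᾱ) = −322.0 × ln(1 − 0.3863) = 157.216.
V = 14 × 7 × 3 = 294 m³.
T = 0.161·V/[−S·ln(1−ᾱ)] = 0.161·294/157.216 = 0.30 s.

0.30 s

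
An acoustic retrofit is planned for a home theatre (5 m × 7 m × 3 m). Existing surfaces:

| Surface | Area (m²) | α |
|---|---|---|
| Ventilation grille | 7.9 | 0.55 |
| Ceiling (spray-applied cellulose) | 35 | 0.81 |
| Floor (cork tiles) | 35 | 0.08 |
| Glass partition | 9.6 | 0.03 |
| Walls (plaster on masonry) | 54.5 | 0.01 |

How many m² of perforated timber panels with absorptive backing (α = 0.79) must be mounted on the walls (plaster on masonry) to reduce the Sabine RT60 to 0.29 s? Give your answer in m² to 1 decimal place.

28.2

Equivalent absorption area: A₁ = 7.9·0.55 + 35·0.81 + 35·0.08 + 9.6·0.03 + 54.5·0.01 = 36.328 m².
V = 105 m³. Target absorption A₂ = 0.161 × 105 / 0.29 = 58.293 sabins.
ΔA needed = 58.293 − 36.328 = 21.965 sabins.
Net gain per m²: Δα = 0.79 − 0.01 = 0.78.
Area = ΔA/Δα = 21.965/0.78 = 28.2 m².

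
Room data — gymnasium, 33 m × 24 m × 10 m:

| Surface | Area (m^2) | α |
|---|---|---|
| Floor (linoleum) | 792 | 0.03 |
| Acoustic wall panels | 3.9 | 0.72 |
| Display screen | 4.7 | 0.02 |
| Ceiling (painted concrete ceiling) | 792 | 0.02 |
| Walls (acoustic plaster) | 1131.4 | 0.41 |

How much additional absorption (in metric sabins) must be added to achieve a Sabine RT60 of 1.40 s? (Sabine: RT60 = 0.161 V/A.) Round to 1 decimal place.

Summing Sᵢαᵢ: 23.760 + 2.808 + 0.094 + 15.840 + 463.874 → A₁ = 506.376 sabins.
V = 7920 m³. Required absorption A₂ = 0.161 × 7920 / 1.40 = 910.800 sabins.
ΔA = A₂ − A₁ = 910.800 − 506.376 = 404.4 sabins.

404.4 sabins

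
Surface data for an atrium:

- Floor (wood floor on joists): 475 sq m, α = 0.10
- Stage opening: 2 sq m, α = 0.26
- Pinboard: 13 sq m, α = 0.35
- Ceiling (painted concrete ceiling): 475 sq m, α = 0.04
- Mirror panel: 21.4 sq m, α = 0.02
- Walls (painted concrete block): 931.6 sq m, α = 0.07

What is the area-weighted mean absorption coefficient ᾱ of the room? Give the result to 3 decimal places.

Total surface area S = 1918.0 sq m.
Weighted sum Σ Sα = 137.210.
ᾱ = A/S = 0.072.

0.072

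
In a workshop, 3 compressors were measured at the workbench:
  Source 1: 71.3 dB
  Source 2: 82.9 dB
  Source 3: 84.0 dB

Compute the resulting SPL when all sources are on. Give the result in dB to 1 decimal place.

Converting to relative power and adding: 10^(71.3/10) + 10^(82.9/10) + 10^(84.0/10) = 4.597e+08.
Combined level = 10 log₁₀(4.597e+08) = 86.6 dB.

86.6 dB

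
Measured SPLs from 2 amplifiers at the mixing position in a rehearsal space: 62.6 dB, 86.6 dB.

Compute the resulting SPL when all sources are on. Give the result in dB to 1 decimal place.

86.6 dB

Sum in the linear (power) domain: Σ 10^(Lᵢ/10) = 10^(62.6/10) + 10^(86.6/10) = 4.589e+08.
L_total = 10·log₁₀(4.589e+08) = 86.6 dB.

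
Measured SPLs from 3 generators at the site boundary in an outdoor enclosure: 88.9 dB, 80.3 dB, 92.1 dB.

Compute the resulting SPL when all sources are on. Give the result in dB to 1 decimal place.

Sum in the linear (power) domain: Σ 10^(Lᵢ/10) = 10^(88.9/10) + 10^(80.3/10) + 10^(92.1/10) = 2.505e+09.
Back to dB: 10·log₁₀ Σ = 94.0 dB.

94.0 dB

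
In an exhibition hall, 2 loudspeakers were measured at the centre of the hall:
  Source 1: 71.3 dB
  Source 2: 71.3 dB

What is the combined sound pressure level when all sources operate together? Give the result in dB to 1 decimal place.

Sum in the linear (power) domain: Σ 10^(Lᵢ/10) = 10^(71.3/10) + 10^(71.3/10) = 2.698e+07.
Combined level = 10 log₁₀(2.698e+07) = 74.3 dB.

74.3 dB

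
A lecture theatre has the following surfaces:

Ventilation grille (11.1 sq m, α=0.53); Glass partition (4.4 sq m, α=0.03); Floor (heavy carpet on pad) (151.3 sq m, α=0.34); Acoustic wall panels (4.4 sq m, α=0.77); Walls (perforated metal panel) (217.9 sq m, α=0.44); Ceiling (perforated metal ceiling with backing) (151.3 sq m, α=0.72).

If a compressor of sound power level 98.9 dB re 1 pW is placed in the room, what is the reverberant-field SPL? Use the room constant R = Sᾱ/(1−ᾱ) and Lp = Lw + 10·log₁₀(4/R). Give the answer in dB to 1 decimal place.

A = 265.657 sabins; S = 540.4 sq m.
ᾱ = 265.657/540.4 = 0.4916; R = Sᾱ/(1−ᾱ) = 265.657/(1−0.4916) = 522.535 sq m.
Lp = 98.9 + 10·log₁₀(4/522.535) = 98.9 + (-21.16) = 77.7 dB.

77.7 dB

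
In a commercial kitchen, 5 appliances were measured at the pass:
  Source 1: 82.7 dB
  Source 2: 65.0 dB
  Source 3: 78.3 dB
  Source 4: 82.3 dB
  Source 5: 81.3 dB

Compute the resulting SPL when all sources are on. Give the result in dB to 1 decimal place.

Sum in the linear (power) domain: Σ 10^(Lᵢ/10) = 10^(82.7/10) + 10^(65.0/10) + 10^(78.3/10) + 10^(82.3/10) + 10^(81.3/10) = 5.617e+08.
L_total = 10·log₁₀(5.617e+08) = 87.5 dB.

87.5 dB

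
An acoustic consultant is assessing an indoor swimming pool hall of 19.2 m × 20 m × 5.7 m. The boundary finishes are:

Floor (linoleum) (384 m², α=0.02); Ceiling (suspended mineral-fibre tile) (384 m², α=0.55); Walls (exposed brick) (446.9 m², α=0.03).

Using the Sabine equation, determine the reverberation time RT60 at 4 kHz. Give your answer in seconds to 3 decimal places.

1.517 s

Summing Sᵢαᵢ: 7.680 + 211.200 + 13.407 → A = 232.287 sabins.
Volume V = 19.2 × 20 × 5.7 = 2188.8 m³.
Sabine: RT60 = 0.161 × 2188.8 / 232.287 = 1.517 s.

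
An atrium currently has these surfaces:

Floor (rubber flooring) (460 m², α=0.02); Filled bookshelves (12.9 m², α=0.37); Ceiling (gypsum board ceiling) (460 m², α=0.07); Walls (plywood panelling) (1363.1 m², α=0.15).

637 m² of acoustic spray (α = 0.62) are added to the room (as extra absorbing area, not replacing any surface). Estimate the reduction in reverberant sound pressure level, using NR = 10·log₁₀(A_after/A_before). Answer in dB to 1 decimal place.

A_before = Σ Sᵢαᵢ = 460*0.02 + 12.9*0.37 + 460*0.07 + 1363.1*0.15 = 250.638 sabins.
Added absorption = 637 × 0.62 = 394.940 sabins.
New total A_after = 645.578 sabins.
Reduction = 10 log₁₀(A_after/A_before) = 10 log₁₀(2.5757) = 4.1 dB.

4.1 dB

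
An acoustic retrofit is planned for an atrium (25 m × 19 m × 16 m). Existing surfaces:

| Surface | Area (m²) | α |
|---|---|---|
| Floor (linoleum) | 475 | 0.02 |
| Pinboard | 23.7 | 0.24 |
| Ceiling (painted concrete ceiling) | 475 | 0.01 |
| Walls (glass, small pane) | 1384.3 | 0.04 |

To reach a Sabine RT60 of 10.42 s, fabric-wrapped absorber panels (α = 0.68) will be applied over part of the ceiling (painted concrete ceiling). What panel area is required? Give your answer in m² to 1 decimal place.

62.9

A₁ = Σ Sᵢαᵢ = 475×0.02 + 23.7×0.24 + 475×0.01 + 1384.3×0.04 = 75.310 sabins.
V = 7600 m³. Target absorption A₂ = 0.161 × 7600 / 10.42 = 117.428 sabins.
ΔA needed = 117.428 − 75.310 = 42.118 sabins.
Net gain per m²: Δα = 0.68 − 0.01 = 0.67.
Panel area = 42.118 / 0.67 = 62.9 m².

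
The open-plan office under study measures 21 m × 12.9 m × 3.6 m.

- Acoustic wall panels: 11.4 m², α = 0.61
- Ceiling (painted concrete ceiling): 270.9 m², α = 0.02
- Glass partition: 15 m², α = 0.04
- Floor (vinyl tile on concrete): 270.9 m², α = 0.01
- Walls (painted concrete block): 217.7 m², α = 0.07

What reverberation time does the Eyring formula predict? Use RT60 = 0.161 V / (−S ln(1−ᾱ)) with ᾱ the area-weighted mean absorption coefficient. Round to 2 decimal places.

4.98 seconds

Total surface area S = 11.4 + 270.9 + 15 + 270.9 + 217.7 = 785.9 m².
Σ(Sᵢαᵢ) = 11.4·0.61 + 270.9·0.02 + 15·0.04 + 270.9·0.01 + 217.7·0.07 = 30.920.
ᾱ = 30.920 / 785.9 = 0.0393.
Eyring denominator: −S ln(1−ᾱ) = 31.509.
V = 21 × 12.9 × 3.6 = 975.24 m³.
T = 0.161·V/[−S·ln(1−ᾱ)] = 0.161·975.24/31.509 = 4.98 s.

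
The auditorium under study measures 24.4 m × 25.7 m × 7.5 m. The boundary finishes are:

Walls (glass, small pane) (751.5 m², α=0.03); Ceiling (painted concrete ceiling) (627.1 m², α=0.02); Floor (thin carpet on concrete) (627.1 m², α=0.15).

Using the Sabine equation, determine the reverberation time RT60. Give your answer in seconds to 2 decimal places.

5.86 sec

A = Σ Sᵢαᵢ = 751.5·0.03 + 627.1·0.02 + 627.1·0.15 = 129.152 sabins.
Volume V = 24.4 × 25.7 × 7.5 = 4703.1 m³.
Sabine: RT60 = 0.161 × 4703.1 / 129.152 = 5.86 s.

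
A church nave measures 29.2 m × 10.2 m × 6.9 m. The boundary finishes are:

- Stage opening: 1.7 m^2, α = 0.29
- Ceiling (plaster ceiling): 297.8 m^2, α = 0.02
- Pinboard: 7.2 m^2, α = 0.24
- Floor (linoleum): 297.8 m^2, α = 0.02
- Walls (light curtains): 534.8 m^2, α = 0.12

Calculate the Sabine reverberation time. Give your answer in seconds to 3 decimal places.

A = Σ Sᵢαᵢ = 1.7·0.29 + 297.8·0.02 + 7.2·0.24 + 297.8·0.02 + 534.8·0.12 = 78.309 sabins.
Volume V = 29.2 × 10.2 × 6.9 = 2055.096 m³.
RT60 = 0.161 · V / A = 0.161 × 2055.096 / 78.309 = 4.225 s.

4.225 seconds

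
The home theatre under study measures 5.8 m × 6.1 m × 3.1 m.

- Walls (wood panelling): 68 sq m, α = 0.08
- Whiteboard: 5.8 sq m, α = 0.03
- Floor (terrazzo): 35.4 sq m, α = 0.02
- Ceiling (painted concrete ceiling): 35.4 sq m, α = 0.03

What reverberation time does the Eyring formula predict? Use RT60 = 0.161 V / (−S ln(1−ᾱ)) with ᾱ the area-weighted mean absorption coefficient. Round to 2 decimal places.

2.33 s

S = Σ Sᵢ = 144.6 sq m.
Σ(Sᵢαᵢ) = 68·0.08 + 5.8·0.03 + 35.4·0.02 + 35.4·0.03 = 7.384.
Mean coefficient ᾱ = A/S = 0.0511.
−S·ln(1−ᾱ) = −144.6 × ln(1 − 0.0511) = 7.585.
V = 5.8 × 6.1 × 3.1 = 109.678 m³.
RT60 = 0.161 × 109.678 / 7.585 = 2.33 s.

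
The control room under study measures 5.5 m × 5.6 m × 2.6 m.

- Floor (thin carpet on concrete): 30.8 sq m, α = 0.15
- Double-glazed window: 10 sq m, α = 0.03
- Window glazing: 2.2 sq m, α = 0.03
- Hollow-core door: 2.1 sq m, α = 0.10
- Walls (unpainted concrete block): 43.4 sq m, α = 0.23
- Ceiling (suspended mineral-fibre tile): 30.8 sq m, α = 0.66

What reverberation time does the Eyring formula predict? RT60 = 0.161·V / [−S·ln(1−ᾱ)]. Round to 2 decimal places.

Total surface area S = 30.8 + 10 + 2.2 + 2.1 + 43.4 + 30.8 = 119.3 sq m.
Σ(Sᵢαᵢ) = 30.8·0.15 + 10·0.03 + 2.2·0.03 + 2.1·0.10 + 43.4·0.23 + 30.8·0.66 = 35.506.
Mean coefficient ᾱ = A/S = 0.2976.
−S·ln(1−ᾱ) = −119.3 × ln(1 − 0.2976) = 42.143.
V = 5.5 × 5.6 × 2.6 = 80.08 m³.
RT60 = 0.161 × 80.08 / 42.143 = 0.31 s.

0.31 s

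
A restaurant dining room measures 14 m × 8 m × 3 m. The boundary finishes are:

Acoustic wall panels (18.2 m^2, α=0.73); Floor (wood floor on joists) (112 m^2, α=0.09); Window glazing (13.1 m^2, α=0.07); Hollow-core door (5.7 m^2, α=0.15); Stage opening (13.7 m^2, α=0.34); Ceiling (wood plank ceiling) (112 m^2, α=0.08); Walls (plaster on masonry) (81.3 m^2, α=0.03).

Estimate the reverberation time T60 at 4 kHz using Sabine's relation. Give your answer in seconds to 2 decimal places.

1.31 seconds

Total absorption A = 18.2·0.73 + 112·0.09 + 13.1·0.07 + 5.7·0.15 + 13.7·0.34 + 112·0.08 + 81.3·0.03
  = 13.286 + 10.080 + 0.917 + 0.855 + 4.658 + 8.960 + 2.439 = 41.195 m^2 sabins.
V = 14·8·3 = 336 m³.
Sabine: RT60 = 0.161 × 336 / 41.195 = 1.31 s.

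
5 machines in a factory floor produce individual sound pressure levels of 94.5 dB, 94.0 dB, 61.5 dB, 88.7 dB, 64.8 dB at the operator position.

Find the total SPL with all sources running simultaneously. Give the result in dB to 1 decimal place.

Sum in the linear (power) domain: Σ 10^(Lᵢ/10) = 10^(94.5/10) + 10^(94.0/10) + 10^(61.5/10) + 10^(88.7/10) + 10^(64.8/10) = 6.076e+09.
Back to dB: 10·log₁₀ Σ = 97.8 dB.

97.8 dB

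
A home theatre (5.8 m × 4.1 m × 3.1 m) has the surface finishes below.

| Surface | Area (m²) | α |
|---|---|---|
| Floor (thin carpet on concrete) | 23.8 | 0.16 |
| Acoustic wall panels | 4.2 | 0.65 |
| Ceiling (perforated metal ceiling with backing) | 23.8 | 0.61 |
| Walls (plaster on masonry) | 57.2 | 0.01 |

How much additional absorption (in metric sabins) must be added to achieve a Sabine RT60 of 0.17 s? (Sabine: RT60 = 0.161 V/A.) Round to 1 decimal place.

48.2 sabins

Summing Sᵢαᵢ: 3.808 + 2.730 + 14.518 + 0.572 → A₁ = 21.628 sabins.
V = 73.718 m³. Required absorption A₂ = 0.161 × 73.718 / 0.17 = 69.815 sabins.
Shortfall: 69.815 − 21.628 = 48.2 sabins.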